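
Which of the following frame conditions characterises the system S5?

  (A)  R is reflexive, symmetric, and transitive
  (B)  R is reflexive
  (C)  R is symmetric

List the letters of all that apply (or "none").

A

(A) S5 is sound and complete for exactly this class.
(B) this class determines T (= KT), not S5.
(C) this class determines KB, not S5.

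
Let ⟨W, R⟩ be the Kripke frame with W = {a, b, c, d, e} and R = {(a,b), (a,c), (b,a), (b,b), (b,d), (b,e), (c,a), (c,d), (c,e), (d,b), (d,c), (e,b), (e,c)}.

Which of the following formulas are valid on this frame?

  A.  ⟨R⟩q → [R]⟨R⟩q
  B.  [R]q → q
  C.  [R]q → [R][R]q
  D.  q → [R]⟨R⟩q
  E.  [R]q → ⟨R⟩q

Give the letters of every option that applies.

D, E

R is not reflexive: not a R a.
R is symmetric: every R-edge is matched by its reverse.
R is not transitive: a R b and b R a but not a R a.
R is not euclidean: a R b and a R c but not b R c.
R is serial: every world has an R-successor.
(A) ⟨R⟩q → [R]⟨R⟩q is axiom 5; it is valid on a frame exactly when R is euclidean. R is not euclidean, so not valid.
(B) [R]q → q (axiom T) characterises the reflexive frames. R is not reflexive — not valid.
(C) [R]q → [R][R]q is axiom 4, which corresponds to transitivity. R is not transitive — not valid.
(D) q → [R]⟨R⟩q is axiom B, which corresponds to symmetry. R is symmetric — valid.
(E) axiom D: valid iff R is serial. R is serial — valid.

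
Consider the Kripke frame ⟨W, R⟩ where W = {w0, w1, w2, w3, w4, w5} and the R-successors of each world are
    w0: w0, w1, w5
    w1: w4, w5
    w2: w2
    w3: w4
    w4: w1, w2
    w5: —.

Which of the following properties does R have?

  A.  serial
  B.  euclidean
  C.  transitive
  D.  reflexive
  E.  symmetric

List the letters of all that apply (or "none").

none

(A) not serial: w5 has no R-successor.
(B) not euclidean: w0 R w1 and w0 R w0 but not w1 R w0.
(C) not transitive: w0 R w1 and w1 R w4 but not w0 R w4.
(D) not reflexive: not w1 R w1.
(E) not symmetric: w0 R w1 but not w1 R w0.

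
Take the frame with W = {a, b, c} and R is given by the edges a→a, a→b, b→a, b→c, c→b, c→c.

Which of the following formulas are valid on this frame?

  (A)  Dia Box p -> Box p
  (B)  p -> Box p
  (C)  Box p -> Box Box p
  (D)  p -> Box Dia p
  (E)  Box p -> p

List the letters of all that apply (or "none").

R is not reflexive: not b R b.
R is symmetric: every R-edge is matched by its reverse.
R is not transitive: a R b and b R c but not a R c.
R is not euclidean: b R a and b R c but not a R c.
R is not a subset of the identity: a R b with a ≠ b.
(A) Dia Box p -> Box p (the dual of axiom 5) characterises the euclidean frames. R is not euclidean — not valid.
(B) p -> Box p is valid only on frames where every R-edge is a self-loop. Here R ⊄ identity — not valid.
(C) Box p -> Box Box p is axiom 4, which corresponds to transitivity. R is not transitive — not valid.
(D) p -> Box Dia p (axiom B) characterises the symmetric frames. R is symmetric — valid.
(E) Box p -> p (axiom T) characterises the reflexive frames. R is not reflexive — not valid.

D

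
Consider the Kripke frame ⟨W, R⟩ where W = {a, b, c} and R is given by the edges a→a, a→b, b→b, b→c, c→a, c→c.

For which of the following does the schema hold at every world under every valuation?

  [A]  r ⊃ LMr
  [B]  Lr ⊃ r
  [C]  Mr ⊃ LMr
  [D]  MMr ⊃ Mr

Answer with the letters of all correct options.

R is reflexive: each world relates to itself.
R is not symmetric: a R b but not b R a.
R is not transitive: a R b and b R c but not a R c.
R is not euclidean: a R b and a R a but not b R a.
(A) r ⊃ LMr is axiom B, which corresponds to symmetry. R is not symmetric — not valid.
(B) Lr ⊃ r (axiom T) characterises the reflexive frames. R is reflexive — valid.
(C) Mr ⊃ LMr is axiom 5, which corresponds to the euclidean property. R is not euclidean — not valid.
(D) MMr ⊃ Mr is the dual of axiom 4, which corresponds to transitivity. R is not transitive — not valid.

B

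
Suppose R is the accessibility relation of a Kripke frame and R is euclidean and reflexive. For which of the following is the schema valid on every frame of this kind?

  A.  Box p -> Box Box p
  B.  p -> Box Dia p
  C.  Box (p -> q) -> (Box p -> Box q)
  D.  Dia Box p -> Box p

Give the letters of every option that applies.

A reflexive euclidean relation is also symmetric (from wRw and wRv the euclidean condition gives vRw) and hence transitive; it is an equivalence relation.
(A) Box p -> Box Box p (axiom 4) characterises the transitive frames. Every such R is transitive — valid.
(B) p -> Box Dia p is axiom B, which corresponds to symmetry. Every such R is symmetric — valid.
(C) this is just K, valid on every normal frame.
(D) Dia Box p -> Box p is the dual of axiom 5; it is valid on a frame exactly when R is euclidean. Every such R is euclidean, so valid.

A, B, C, D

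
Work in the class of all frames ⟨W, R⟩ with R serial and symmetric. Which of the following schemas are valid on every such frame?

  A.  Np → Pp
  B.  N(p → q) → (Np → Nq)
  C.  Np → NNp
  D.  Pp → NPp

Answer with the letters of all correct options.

A, B

(A) axiom D: valid iff R is serial. Every such R is serial — valid.
(B) N(p → q) → (Np → Nq) is the K axiom; it holds on all frames — valid.
(C) Np → NNp is axiom 4; it is valid on a frame exactly when R is transitive. Such an R need not be transitive, so not valid.
(D) Pp → NPp is axiom 5, which corresponds to the euclidean property. Such an R need not be euclidean — not valid.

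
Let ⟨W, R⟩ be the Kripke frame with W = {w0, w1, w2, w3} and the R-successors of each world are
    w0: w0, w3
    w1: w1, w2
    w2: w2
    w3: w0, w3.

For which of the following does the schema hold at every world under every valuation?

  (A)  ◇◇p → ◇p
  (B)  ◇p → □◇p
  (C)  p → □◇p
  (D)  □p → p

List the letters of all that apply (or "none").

A, D

R is reflexive: each world relates to itself.
R is not symmetric: w1 R w2 but not w2 R w1.
R is transitive: R is closed under composition.
R is not euclidean: w1 R w2 and w1 R w1 but not w2 R w1.
(A) ◇◇p → ◇p (the dual of axiom 4) characterises the transitive frames. R is transitive — valid.
(B) ◇p → □◇p is axiom 5; it is valid on a frame exactly when R is euclidean. R is not euclidean, so not valid.
(C) axiom B: valid iff R is symmetric. R is not symmetric — not valid.
(D) □p → p is axiom T, which corresponds to reflexivity. R is reflexive — valid.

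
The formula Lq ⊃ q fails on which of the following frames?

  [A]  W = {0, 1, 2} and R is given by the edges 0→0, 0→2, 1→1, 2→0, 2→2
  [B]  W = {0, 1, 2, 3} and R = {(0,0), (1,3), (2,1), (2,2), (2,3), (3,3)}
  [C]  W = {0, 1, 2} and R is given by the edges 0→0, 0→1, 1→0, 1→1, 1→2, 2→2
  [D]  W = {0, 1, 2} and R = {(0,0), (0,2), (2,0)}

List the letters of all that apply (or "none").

B, D

The schema Lq ⊃ q is axiom T; it is valid on a frame iff R is reflexive.
(A) R is reflexive (each world relates to itself), so the schema is valid here.
(B) R is not reflexive (not 1 R 1), so the schema fails here.
(C) R is reflexive (each world relates to itself), so the schema is valid here.
(D) R is not reflexive (not 1 R 1), so the schema fails here.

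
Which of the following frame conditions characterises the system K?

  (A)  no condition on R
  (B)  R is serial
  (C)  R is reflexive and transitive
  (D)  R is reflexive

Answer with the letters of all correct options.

A

(A) K is sound and complete for exactly this class.
(B) this class determines D, not K.
(C) this class determines S4, not K.
(D) this class determines T (= KT), not K.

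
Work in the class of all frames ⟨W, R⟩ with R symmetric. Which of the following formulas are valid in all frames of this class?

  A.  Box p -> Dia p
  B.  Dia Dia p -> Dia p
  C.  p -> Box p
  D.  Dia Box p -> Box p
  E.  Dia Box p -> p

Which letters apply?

E

(A) axiom D: valid iff R is serial. Such an R need not be serial — not valid.
(B) Dia Dia p -> Dia p (the dual of axiom 4) characterises the transitive frames. Such an R need not be transitive — not valid.
(C) p -> Box p (equivalent to ◇p→p) corresponds to R being a subset of the identity. Such an R need not be a subset of the identity, so not valid.
(D) Dia Box p -> Box p is the dual of axiom 5, which corresponds to the euclidean property. Such an R need not be euclidean — not valid.
(E) Dia Box p -> p is the dual of axiom B; it is valid on a frame exactly when R is symmetric. Every such R is symmetric, so valid.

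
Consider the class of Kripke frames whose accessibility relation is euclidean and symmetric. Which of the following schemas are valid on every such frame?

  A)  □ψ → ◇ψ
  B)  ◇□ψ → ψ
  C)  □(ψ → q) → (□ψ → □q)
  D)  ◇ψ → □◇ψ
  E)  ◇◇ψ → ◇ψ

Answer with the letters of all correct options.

B, C, D, E

A symmetric euclidean relation is transitive (uRv and vRw give vRu by symmetry, then uRw by the euclidean condition, applied at v).
(A) □ψ → ◇ψ is axiom D, which corresponds to seriality. Such an R need not be serial — not valid.
(B) ◇□ψ → ψ is the dual of axiom B; it is valid on a frame exactly when R is symmetric. Every such R is symmetric, so valid.
(C) this is just K, valid on every normal frame.
(D) ◇ψ → □◇ψ is axiom 5; it is valid on a frame exactly when R is euclidean. Every such R is euclidean, so valid.
(E) ◇◇ψ → ◇ψ is the dual of axiom 4, which corresponds to transitivity. Every such R is transitive — valid.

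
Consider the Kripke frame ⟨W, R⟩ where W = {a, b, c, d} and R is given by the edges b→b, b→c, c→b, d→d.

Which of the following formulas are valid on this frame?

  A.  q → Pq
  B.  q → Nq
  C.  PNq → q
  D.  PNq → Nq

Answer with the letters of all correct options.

R is not reflexive: not a R a.
R is symmetric: every R-edge is matched by its reverse.
R is not euclidean: b R c and b R c but not c R c.
R is not a subset of the identity: b R c with b ≠ c.
(A) q → Pq is the dual of axiom T; it is valid on a frame exactly when R is reflexive. R is not reflexive, so not valid.
(B) q → Nq is equivalent to ◇p→p; it holds exactly when R ⊆ identity. Here R ⊄ identity — not valid.
(C) PNq → q is the dual of axiom B; it is valid on a frame exactly when R is symmetric. R is symmetric, so valid.
(D) PNq → Nq is the dual of axiom 5, which corresponds to the euclidean property. R is not euclidean — not valid.

C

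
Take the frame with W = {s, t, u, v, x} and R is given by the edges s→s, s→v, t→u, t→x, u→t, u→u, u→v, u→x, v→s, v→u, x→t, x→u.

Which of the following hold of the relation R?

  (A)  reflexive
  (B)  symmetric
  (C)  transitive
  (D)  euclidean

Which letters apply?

B

(A) not reflexive: not t R t.
(B) symmetric: every R-edge is matched by its reverse.
(C) not transitive: s R v and v R u but not s R u.
(D) not euclidean: u R t and u R v but not t R v.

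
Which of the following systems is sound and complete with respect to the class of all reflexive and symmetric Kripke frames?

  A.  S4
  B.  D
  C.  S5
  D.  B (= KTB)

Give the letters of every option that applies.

D

(A) S4 is determined by the class of reflexive and transitive frames.
(B) D is determined by the class of serial frames.
(C) S5 is determined by the class of reflexive, symmetric, and transitive frames.
(D) B (= KTB) is determined by exactly this class.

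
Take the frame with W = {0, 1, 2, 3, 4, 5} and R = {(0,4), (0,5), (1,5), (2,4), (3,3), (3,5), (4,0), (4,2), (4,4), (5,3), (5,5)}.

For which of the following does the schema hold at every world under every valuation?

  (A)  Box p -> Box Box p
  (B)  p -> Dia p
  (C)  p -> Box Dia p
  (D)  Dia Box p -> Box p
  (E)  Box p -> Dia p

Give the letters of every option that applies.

R is not reflexive: not 0 R 0.
R is not symmetric: 0 R 5 but not 5 R 0.
R is not transitive: 0 R 4 and 4 R 0 but not 0 R 0.
R is not euclidean: 0 R 4 and 0 R 5 but not 4 R 5.
R is serial: every world has an R-successor.
(A) Box p -> Box Box p (axiom 4) characterises the transitive frames. R is not transitive — not valid.
(B) p -> Dia p (the dual of axiom T) characterises the reflexive frames. R is not reflexive — not valid.
(C) p -> Box Dia p is axiom B, which corresponds to symmetry. R is not symmetric — not valid.
(D) Dia Box p -> Box p (the dual of axiom 5) characterises the euclidean frames. R is not euclidean — not valid.
(E) Box p -> Dia p is axiom D, which corresponds to seriality. R is serial — valid.

E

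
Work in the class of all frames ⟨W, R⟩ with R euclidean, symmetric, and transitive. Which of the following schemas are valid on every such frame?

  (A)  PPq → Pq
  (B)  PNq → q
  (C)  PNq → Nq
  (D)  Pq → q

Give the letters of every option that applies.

(A) the dual of axiom 4: valid iff R is transitive. Every such R is transitive — valid.
(B) the dual of axiom B: valid iff R is symmetric. Every such R is symmetric — valid.
(C) the dual of axiom 5: valid iff R is euclidean. Every such R is euclidean — valid.
(D) Pq → q (the converse of T) corresponds to R being a subset of the identity. Such an R need not be a subset of the identity, so not valid.

A, B, C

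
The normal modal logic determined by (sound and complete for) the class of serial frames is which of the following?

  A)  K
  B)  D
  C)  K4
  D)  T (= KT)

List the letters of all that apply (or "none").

(A) K is determined by the class of arbitrary frames.
(B) D is determined by exactly this class.
(C) K4 is determined by the class of transitive frames.
(D) T (= KT) is determined by the class of reflexive frames.

B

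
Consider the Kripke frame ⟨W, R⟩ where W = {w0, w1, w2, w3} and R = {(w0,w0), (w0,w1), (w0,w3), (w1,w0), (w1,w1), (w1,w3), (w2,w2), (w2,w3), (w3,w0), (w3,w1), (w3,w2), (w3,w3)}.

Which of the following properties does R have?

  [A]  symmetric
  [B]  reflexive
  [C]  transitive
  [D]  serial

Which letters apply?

(A) symmetric: every R-edge is matched by its reverse.
(B) reflexive: each world relates to itself.
(C) not transitive: w0 R w3 and w3 R w2 but not w0 R w2.
(D) serial: every world has an R-successor.

A, B, D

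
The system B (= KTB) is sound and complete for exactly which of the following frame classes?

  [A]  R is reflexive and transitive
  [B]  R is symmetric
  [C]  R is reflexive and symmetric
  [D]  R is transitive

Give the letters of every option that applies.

C

(A) this class determines S4, not B (= KTB).
(B) this class determines KB, not B (= KTB).
(C) B (= KTB) is sound and complete for exactly this class.
(D) this class determines K4, not B (= KTB).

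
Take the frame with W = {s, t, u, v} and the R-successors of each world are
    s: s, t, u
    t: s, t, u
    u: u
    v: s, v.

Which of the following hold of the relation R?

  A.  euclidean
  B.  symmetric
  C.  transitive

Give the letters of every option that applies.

none

(A) not euclidean: s R u and s R s but not u R s.
(B) not symmetric: s R u but not u R s.
(C) not transitive: v R s and s R t but not v R t.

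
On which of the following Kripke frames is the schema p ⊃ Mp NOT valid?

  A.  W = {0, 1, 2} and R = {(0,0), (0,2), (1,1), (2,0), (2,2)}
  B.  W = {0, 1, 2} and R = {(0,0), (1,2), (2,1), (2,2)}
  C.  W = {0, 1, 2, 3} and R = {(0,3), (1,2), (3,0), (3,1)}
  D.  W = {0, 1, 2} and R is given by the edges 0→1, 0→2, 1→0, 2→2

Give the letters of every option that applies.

The schema p ⊃ Mp is the dual of axiom T; it is valid on a frame iff R is reflexive.
(A) R is reflexive (each world relates to itself), so the schema is valid here.
(B) R is not reflexive (not 1 R 1), so the schema fails here.
(C) R is not reflexive (not 0 R 0), so the schema fails here.
(D) R is not reflexive (not 0 R 0), so the schema fails here.

B, C, D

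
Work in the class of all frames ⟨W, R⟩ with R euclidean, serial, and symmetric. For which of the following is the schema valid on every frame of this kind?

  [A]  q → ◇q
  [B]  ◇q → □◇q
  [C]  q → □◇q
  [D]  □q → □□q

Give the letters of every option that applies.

A, B, C, D

Serial, symmetric and euclidean together give transitive (from symmetry + euclidean) and then reflexive; the relation is an equivalence.
(A) q → ◇q is the dual of axiom T, which corresponds to reflexivity. Every such R is reflexive — valid.
(B) ◇q → □◇q (axiom 5) characterises the euclidean frames. Every such R is euclidean — valid.
(C) q → □◇q is axiom B, which corresponds to symmetry. Every such R is symmetric — valid.
(D) axiom 4: valid iff R is transitive. Every such R is transitive — valid.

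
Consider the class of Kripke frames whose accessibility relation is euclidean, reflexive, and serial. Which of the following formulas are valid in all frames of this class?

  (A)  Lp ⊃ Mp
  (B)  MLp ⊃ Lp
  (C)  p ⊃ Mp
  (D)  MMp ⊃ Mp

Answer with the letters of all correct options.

A, B, C, D

A relation that is euclidean, reflexive, and serial is also symmetric and transitive.
(A) Lp ⊃ Mp is axiom D; it is valid on a frame exactly when R is serial. Every such R is serial, so valid.
(B) MLp ⊃ Lp is the dual of axiom 5, which corresponds to the euclidean property. Every such R is euclidean — valid.
(C) p ⊃ Mp is the dual of axiom T; it is valid on a frame exactly when R is reflexive. Every such R is reflexive, so valid.
(D) MMp ⊃ Mp (the dual of axiom 4) characterises the transitive frames. Every such R is transitive — valid.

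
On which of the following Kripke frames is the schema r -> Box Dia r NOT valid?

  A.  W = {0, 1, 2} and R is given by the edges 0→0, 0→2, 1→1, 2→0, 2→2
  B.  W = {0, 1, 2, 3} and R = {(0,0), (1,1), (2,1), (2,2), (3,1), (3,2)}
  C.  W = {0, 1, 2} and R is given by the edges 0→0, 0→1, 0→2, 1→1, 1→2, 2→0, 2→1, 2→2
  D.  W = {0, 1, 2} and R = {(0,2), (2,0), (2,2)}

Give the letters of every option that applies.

B, C

The schema r -> Box Dia r is axiom B; it is valid on a frame iff R is symmetric.
(A) R is symmetric (every R-edge is matched by its reverse), so the schema is valid here.
(B) R is not symmetric (2 R 1 but not 1 R 2), so the schema fails here.
(C) R is not symmetric (0 R 1 but not 1 R 0), so the schema fails here.
(D) R is symmetric (every R-edge is matched by its reverse), so the schema is valid here.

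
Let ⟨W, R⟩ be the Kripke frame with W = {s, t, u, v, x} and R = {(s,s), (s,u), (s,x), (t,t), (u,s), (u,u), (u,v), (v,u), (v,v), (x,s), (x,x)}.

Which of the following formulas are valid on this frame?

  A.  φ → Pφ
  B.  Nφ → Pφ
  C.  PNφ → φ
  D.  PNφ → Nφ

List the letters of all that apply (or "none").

A, B, C

R is reflexive: each world relates to itself.
R is symmetric: every R-edge is matched by its reverse.
R is not euclidean: s R u and s R x but not u R x.
R is serial: every world has an R-successor.
(A) the dual of axiom T: valid iff R is reflexive. R is reflexive — valid.
(B) Nφ → Pφ (axiom D) characterises the serial frames. R is serial — valid.
(C) PNφ → φ (the dual of axiom B) characterises the symmetric frames. R is symmetric — valid.
(D) the dual of axiom 5: valid iff R is euclidean. R is not euclidean — not valid.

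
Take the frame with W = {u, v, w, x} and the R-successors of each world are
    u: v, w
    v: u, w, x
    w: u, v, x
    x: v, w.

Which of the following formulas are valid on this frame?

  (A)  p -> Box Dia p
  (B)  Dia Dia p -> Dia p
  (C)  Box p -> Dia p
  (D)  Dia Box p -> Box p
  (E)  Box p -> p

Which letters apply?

R is not reflexive: not u R u.
R is symmetric: every R-edge is matched by its reverse.
R is not transitive: u R v and v R u but not u R u.
R is not euclidean: v R u and v R x but not u R x.
R is serial: every world has an R-successor.
(A) p -> Box Dia p is axiom B, which corresponds to symmetry. R is symmetric — valid.
(B) Dia Dia p -> Dia p is the dual of axiom 4; it is valid on a frame exactly when R is transitive. R is not transitive, so not valid.
(C) Box p -> Dia p is axiom D; it is valid on a frame exactly when R is serial. R is serial, so valid.
(D) Dia Box p -> Box p (the dual of axiom 5) characterises the euclidean frames. R is not euclidean — not valid.
(E) Box p -> p (axiom T) characterises the reflexive frames. R is not reflexive — not valid.

A, C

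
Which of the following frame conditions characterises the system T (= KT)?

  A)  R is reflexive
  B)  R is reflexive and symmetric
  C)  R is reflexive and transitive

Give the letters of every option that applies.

(A) T (= KT) is sound and complete for exactly this class.
(B) this class determines B (= KTB), not T (= KT).
(C) this class determines S4, not T (= KT).

A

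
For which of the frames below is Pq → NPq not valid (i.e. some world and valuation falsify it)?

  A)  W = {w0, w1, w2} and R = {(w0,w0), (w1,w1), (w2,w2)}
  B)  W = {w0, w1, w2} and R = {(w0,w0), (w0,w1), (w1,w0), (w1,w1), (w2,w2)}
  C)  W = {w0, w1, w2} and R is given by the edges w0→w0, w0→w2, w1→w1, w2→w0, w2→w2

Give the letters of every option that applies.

none

The schema Pq → NPq is axiom 5; it is valid on a frame iff R is euclidean.
(A) R is euclidean (any two R-successors of the same world are R-related), so the schema is valid here.
(B) R is euclidean (any two R-successors of the same world are R-related), so the schema is valid here.
(C) R is euclidean (any two R-successors of the same world are R-related), so the schema is valid here.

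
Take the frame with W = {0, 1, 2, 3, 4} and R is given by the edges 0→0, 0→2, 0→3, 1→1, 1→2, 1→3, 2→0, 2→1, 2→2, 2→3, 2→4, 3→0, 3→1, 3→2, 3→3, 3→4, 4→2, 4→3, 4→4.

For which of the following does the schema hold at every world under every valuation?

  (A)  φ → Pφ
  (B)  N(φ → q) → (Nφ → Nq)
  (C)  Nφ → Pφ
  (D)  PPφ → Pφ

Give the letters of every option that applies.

R is reflexive: each world relates to itself.
R is not transitive: 0 R 2 and 2 R 1 but not 0 R 1.
R is serial: every world has an R-successor.
(A) φ → Pφ (the dual of axiom T) characterises the reflexive frames. R is reflexive — valid.
(B) this is just K, valid on every normal frame.
(C) Nφ → Pφ is axiom D, which corresponds to seriality. R is serial — valid.
(D) PPφ → Pφ (the dual of axiom 4) characterises the transitive frames. R is not transitive — not valid.

A, B, C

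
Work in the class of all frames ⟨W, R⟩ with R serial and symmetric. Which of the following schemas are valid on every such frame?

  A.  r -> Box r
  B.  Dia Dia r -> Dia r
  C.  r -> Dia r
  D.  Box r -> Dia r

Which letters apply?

(A) r -> Box r is valid only on frames where every R-edge is a self-loop. Such an R need not be a subset of the identity — not valid.
(B) the dual of axiom 4: valid iff R is transitive. Such an R need not be transitive — not valid.
(C) the dual of axiom T: valid iff R is reflexive. Such an R need not be reflexive — not valid.
(D) Box r -> Dia r (axiom D) characterises the serial frames. Every such R is serial — valid.

D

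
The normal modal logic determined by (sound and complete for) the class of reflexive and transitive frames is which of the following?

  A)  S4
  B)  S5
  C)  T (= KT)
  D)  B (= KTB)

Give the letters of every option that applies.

A

(A) S4 is determined by exactly this class.
(B) S5 is determined by the class of reflexive, symmetric, and transitive frames.
(C) T (= KT) is determined by the class of reflexive frames.
(D) B (= KTB) is determined by the class of reflexive and symmetric frames.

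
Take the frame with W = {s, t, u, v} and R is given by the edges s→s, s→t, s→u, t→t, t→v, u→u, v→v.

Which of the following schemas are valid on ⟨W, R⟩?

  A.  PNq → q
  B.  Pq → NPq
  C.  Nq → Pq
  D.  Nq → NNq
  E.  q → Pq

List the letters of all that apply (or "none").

C, E

R is reflexive: each world relates to itself.
R is not symmetric: s R t but not t R s.
R is not transitive: s R t and t R v but not s R v.
R is not euclidean: s R t and s R s but not t R s.
R is serial: every world has an R-successor.
(A) PNq → q (the dual of axiom B) characterises the symmetric frames. R is not symmetric — not valid.
(B) Pq → NPq is axiom 5, which corresponds to the euclidean property. R is not euclidean — not valid.
(C) Nq → Pq is axiom D, which corresponds to seriality. R is serial — valid.
(D) Nq → NNq is axiom 4, which corresponds to transitivity. R is not transitive — not valid.
(E) q → Pq is the dual of axiom T, which corresponds to reflexivity. R is reflexive — valid.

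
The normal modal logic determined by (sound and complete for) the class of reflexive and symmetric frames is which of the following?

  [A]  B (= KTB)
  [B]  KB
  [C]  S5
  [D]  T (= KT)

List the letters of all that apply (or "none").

A

(A) B (= KTB) is determined by exactly this class.
(B) KB is determined by the class of symmetric frames.
(C) S5 is determined by the class of reflexive, symmetric, and transitive frames.
(D) T (= KT) is determined by the class of reflexive frames.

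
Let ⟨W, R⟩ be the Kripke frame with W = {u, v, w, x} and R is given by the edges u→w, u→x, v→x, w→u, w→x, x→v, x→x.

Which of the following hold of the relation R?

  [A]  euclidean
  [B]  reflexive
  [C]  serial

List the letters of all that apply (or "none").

C

(A) not euclidean: u R x and u R w but not x R w.
(B) not reflexive: not u R u.
(C) serial: every world has an R-successor.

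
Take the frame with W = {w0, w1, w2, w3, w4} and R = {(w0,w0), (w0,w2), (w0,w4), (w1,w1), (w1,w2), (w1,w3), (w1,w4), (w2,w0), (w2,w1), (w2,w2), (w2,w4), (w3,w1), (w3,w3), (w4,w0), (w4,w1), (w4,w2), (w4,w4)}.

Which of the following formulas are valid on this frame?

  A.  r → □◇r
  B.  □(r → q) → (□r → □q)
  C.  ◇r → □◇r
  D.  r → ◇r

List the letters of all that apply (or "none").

A, B, D

R is reflexive: each world relates to itself.
R is symmetric: every R-edge is matched by its reverse.
R is not euclidean: w1 R w2 and w1 R w3 but not w2 R w3.
(A) r → □◇r is axiom B; it is valid on a frame exactly when R is symmetric. R is symmetric, so valid.
(B) □(r → q) → (□r → □q) is the K axiom; it holds on all frames — valid.
(C) ◇r → □◇r (axiom 5) characterises the euclidean frames. R is not euclidean — not valid.
(D) r → ◇r (the dual of axiom T) characterises the reflexive frames. R is reflexive — valid.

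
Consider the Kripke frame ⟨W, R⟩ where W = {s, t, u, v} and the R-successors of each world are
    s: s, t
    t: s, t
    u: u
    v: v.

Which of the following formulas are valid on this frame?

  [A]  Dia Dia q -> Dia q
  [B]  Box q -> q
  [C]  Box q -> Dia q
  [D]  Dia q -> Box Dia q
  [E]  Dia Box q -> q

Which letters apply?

A, B, C, D, E

R is reflexive: each world relates to itself.
R is symmetric: every R-edge is matched by its reverse.
R is transitive: R is closed under composition.
R is euclidean: any two R-successors of the same world are R-related.
R is serial: every world has an R-successor.
(A) Dia Dia q -> Dia q is the dual of axiom 4, which corresponds to transitivity. R is transitive — valid.
(B) axiom T: valid iff R is reflexive. R is reflexive — valid.
(C) Box q -> Dia q is axiom D; it is valid on a frame exactly when R is serial. R is serial, so valid.
(D) axiom 5: valid iff R is euclidean. R is euclidean — valid.
(E) Dia Box q -> q is the dual of axiom B; it is valid on a frame exactly when R is symmetric. R is symmetric, so valid.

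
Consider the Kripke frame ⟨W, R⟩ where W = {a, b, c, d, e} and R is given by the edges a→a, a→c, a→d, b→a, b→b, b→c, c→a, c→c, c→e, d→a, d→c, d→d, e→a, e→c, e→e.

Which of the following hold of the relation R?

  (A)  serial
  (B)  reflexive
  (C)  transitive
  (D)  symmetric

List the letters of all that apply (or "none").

(A) serial: every world has an R-successor.
(B) reflexive: each world relates to itself.
(C) not transitive: a R c and c R e but not a R e.
(D) not symmetric: b R a but not a R b.

A, B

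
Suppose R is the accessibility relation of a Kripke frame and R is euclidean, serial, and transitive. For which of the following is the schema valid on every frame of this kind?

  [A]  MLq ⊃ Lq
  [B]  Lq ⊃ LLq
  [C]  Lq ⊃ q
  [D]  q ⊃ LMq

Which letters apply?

(A) MLq ⊃ Lq is the dual of axiom 5, which corresponds to the euclidean property. Every such R is euclidean — valid.
(B) axiom 4: valid iff R is transitive. Every such R is transitive — valid.
(C) axiom T: valid iff R is reflexive. Such an R need not be reflexive — not valid.
(D) q ⊃ LMq is axiom B; it is valid on a frame exactly when R is symmetric. Such an R need not be symmetric, so not valid.

A, B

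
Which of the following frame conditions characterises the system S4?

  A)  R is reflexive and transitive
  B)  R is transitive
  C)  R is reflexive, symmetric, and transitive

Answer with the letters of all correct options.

A

(A) S4 is sound and complete for exactly this class.
(B) this class determines K4, not S4.
(C) this class determines S5, not S4.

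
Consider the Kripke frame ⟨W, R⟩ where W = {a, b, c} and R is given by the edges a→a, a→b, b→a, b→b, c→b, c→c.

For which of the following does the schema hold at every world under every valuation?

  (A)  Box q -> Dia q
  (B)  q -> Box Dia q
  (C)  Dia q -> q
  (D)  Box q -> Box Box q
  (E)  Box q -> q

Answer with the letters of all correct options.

R is reflexive: each world relates to itself.
R is not symmetric: c R b but not b R c.
R is not transitive: c R b and b R a but not c R a.
R is serial: every world has an R-successor.
R is not a subset of the identity: a R b with a ≠ b.
(A) Box q -> Dia q is axiom D, which corresponds to seriality. R is serial — valid.
(B) axiom B: valid iff R is symmetric. R is not symmetric — not valid.
(C) Dia q -> q is the converse of T; it holds exactly when R ⊆ identity. Here R ⊄ identity — not valid.
(D) axiom 4: valid iff R is transitive. R is not transitive — not valid.
(E) axiom T: valid iff R is reflexive. R is reflexive — valid.

A, E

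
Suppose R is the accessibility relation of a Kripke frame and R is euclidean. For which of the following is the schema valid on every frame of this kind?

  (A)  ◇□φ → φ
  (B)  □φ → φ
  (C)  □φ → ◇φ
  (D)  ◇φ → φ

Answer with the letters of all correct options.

none

(A) ◇□φ → φ is the dual of axiom B, which corresponds to symmetry. Such an R need not be symmetric — not valid.
(B) □φ → φ (axiom T) characterises the reflexive frames. Such an R need not be reflexive — not valid.
(C) □φ → ◇φ is axiom D; it is valid on a frame exactly when R is serial. Such an R need not be serial, so not valid.
(D) ◇φ → φ is valid only on frames where every R-edge is a self-loop. Such an R need not be a subset of the identity — not valid.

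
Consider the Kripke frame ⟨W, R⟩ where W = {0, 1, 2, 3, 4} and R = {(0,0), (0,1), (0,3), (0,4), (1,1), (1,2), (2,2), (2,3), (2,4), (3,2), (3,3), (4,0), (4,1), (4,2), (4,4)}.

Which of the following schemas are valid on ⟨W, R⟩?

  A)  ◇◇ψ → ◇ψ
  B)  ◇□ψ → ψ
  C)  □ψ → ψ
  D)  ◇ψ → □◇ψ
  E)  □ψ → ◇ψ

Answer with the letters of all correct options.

R is reflexive: each world relates to itself.
R is not symmetric: 0 R 1 but not 1 R 0.
R is not transitive: 0 R 1 and 1 R 2 but not 0 R 2.
R is not euclidean: 0 R 1 and 0 R 0 but not 1 R 0.
R is serial: every world has an R-successor.
(A) the dual of axiom 4: valid iff R is transitive. R is not transitive — not valid.
(B) ◇□ψ → ψ is the dual of axiom B; it is valid on a frame exactly when R is symmetric. R is not symmetric, so not valid.
(C) □ψ → ψ (axiom T) characterises the reflexive frames. R is reflexive — valid.
(D) ◇ψ → □◇ψ is axiom 5; it is valid on a frame exactly when R is euclidean. R is not euclidean, so not valid.
(E) □ψ → ◇ψ (axiom D) characterises the serial frames. R is serial — valid.

C, E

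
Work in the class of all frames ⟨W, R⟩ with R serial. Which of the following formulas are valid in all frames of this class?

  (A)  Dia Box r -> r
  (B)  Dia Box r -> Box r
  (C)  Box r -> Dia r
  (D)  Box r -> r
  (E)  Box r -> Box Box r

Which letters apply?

(A) the dual of axiom B: valid iff R is symmetric. Such an R need not be symmetric — not valid.
(B) Dia Box r -> Box r (the dual of axiom 5) characterises the euclidean frames. Such an R need not be euclidean — not valid.
(C) Box r -> Dia r is axiom D; it is valid on a frame exactly when R is serial. Every such R is serial, so valid.
(D) Box r -> r is axiom T; it is valid on a frame exactly when R is reflexive. Such an R need not be reflexive, so not valid.
(E) Box r -> Box Box r is axiom 4, which corresponds to transitivity. Such an R need not be transitive — not valid.

C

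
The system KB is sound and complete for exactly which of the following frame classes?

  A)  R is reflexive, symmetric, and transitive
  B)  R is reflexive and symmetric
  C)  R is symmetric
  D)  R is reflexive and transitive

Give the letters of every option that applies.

(A) this class determines S5, not KB.
(B) this class determines B (= KTB), not KB.
(C) KB is sound and complete for exactly this class.
(D) this class determines S4, not KB.

C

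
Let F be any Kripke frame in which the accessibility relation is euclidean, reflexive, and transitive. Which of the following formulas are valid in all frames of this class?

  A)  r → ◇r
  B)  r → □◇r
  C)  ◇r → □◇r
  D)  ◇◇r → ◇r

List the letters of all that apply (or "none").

A, B, C, D

A relation that is euclidean, reflexive, and transitive is also serial and symmetric.
(A) r → ◇r is the dual of axiom T; it is valid on a frame exactly when R is reflexive. Every such R is reflexive, so valid.
(B) axiom B: valid iff R is symmetric. Every such R is symmetric — valid.
(C) ◇r → □◇r (axiom 5) characterises the euclidean frames. Every such R is euclidean — valid.
(D) ◇◇r → ◇r (the dual of axiom 4) characterises the transitive frames. Every such R is transitive — valid.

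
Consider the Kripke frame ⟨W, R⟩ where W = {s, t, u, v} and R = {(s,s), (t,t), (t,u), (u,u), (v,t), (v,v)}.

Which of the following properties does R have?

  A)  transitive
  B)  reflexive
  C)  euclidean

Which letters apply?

(A) not transitive: v R t and t R u but not v R u.
(B) reflexive: each world relates to itself.
(C) not euclidean: t R u and t R t but not u R t.

B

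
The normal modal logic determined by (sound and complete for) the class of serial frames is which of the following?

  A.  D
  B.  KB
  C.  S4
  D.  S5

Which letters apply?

(A) D is determined by exactly this class.
(B) KB is determined by the class of symmetric frames.
(C) S4 is determined by the class of reflexive and transitive frames.
(D) S5 is determined by the class of reflexive, symmetric, and transitive frames.

A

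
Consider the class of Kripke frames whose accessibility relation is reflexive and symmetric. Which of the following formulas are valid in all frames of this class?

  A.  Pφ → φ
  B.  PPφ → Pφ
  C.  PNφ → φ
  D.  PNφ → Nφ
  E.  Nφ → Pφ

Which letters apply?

C, E

Reflexive relations are serial.
(A) Pφ → φ is the converse of T; it holds exactly when R ⊆ identity. Such an R need not be a subset of the identity — not valid.
(B) PPφ → Pφ is the dual of axiom 4, which corresponds to transitivity. Such an R need not be transitive — not valid.
(C) PNφ → φ is the dual of axiom B; it is valid on a frame exactly when R is symmetric. Every such R is symmetric, so valid.
(D) PNφ → Nφ is the dual of axiom 5; it is valid on a frame exactly when R is euclidean. Such an R need not be euclidean, so not valid.
(E) Nφ → Pφ is axiom D; it is valid on a frame exactly when R is serial. Every such R is serial, so valid.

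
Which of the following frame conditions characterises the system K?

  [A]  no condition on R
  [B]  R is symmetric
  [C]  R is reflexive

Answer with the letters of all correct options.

A

(A) K is sound and complete for exactly this class.
(B) this class determines KB, not K.
(C) this class determines T (= KT), not K.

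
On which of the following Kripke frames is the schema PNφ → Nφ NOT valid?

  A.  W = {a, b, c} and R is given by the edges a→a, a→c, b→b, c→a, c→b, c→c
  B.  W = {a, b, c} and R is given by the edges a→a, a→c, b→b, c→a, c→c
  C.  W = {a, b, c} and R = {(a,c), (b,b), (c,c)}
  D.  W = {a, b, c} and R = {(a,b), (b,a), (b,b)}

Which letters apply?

The schema PNφ → Nφ is the dual of axiom 5; it is valid on a frame iff R is euclidean.
(A) R is not euclidean (c R a and c R b but not a R b), so the schema fails here.
(B) R is euclidean (any two R-successors of the same world are R-related), so the schema is valid here.
(C) R is euclidean (any two R-successors of the same world are R-related), so the schema is valid here.
(D) R is not euclidean (b R a and b R a but not a R a), so the schema fails here.

A, D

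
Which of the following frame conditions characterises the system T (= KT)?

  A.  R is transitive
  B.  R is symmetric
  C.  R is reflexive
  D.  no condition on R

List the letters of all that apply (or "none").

(A) this class determines K4, not T (= KT).
(B) this class determines KB, not T (= KT).
(C) T (= KT) is sound and complete for exactly this class.
(D) this class determines K, not T (= KT).

C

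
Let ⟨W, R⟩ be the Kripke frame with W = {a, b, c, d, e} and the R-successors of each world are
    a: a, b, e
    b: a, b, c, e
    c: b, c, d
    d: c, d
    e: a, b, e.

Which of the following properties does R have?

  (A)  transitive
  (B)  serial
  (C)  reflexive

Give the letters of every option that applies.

B, C

(A) not transitive: a R b and b R c but not a R c.
(B) serial: every world has an R-successor.
(C) reflexive: each world relates to itself.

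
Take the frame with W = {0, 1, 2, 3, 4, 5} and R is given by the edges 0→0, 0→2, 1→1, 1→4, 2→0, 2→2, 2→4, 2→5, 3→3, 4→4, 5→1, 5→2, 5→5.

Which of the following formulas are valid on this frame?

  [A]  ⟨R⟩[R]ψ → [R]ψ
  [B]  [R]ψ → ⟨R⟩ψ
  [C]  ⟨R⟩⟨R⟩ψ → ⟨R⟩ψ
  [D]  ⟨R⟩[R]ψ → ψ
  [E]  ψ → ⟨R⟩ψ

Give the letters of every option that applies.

B, E

R is reflexive: each world relates to itself.
R is not symmetric: 1 R 4 but not 4 R 1.
R is not transitive: 0 R 2 and 2 R 4 but not 0 R 4.
R is not euclidean: 1 R 4 and 1 R 1 but not 4 R 1.
R is serial: every world has an R-successor.
(A) ⟨R⟩[R]ψ → [R]ψ is the dual of axiom 5; it is valid on a frame exactly when R is euclidean. R is not euclidean, so not valid.
(B) [R]ψ → ⟨R⟩ψ (axiom D) characterises the serial frames. R is serial — valid.
(C) the dual of axiom 4: valid iff R is transitive. R is not transitive — not valid.
(D) ⟨R⟩[R]ψ → ψ is the dual of axiom B; it is valid on a frame exactly when R is symmetric. R is not symmetric, so not valid.
(E) the dual of axiom T: valid iff R is reflexive. R is reflexive — valid.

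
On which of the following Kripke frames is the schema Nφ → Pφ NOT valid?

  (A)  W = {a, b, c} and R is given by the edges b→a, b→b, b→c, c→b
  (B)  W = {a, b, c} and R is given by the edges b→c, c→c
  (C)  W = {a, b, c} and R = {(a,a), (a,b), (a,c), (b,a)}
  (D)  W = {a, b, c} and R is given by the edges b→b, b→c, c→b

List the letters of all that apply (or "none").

A, B, C, D

The schema Nφ → Pφ is axiom D; it is valid on a frame iff R is serial.
(A) R is not serial (a has no R-successor), so the schema fails here.
(B) R is not serial (a has no R-successor), so the schema fails here.
(C) R is not serial (c has no R-successor), so the schema fails here.
(D) R is not serial (a has no R-successor), so the schema fails here.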